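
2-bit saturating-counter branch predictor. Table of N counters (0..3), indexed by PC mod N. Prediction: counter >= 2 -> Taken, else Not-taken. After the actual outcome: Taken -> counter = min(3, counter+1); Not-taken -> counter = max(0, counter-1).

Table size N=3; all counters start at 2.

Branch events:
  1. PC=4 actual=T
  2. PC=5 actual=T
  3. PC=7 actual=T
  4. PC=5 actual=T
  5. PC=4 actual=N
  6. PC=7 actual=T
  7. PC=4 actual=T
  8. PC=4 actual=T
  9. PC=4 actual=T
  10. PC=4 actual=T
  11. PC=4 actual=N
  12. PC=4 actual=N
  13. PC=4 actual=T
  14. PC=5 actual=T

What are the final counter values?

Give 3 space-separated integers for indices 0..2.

Ev 1: PC=4 idx=1 pred=T actual=T -> ctr[1]=3
Ev 2: PC=5 idx=2 pred=T actual=T -> ctr[2]=3
Ev 3: PC=7 idx=1 pred=T actual=T -> ctr[1]=3
Ev 4: PC=5 idx=2 pred=T actual=T -> ctr[2]=3
Ev 5: PC=4 idx=1 pred=T actual=N -> ctr[1]=2
Ev 6: PC=7 idx=1 pred=T actual=T -> ctr[1]=3
Ev 7: PC=4 idx=1 pred=T actual=T -> ctr[1]=3
Ev 8: PC=4 idx=1 pred=T actual=T -> ctr[1]=3
Ev 9: PC=4 idx=1 pred=T actual=T -> ctr[1]=3
Ev 10: PC=4 idx=1 pred=T actual=T -> ctr[1]=3
Ev 11: PC=4 idx=1 pred=T actual=N -> ctr[1]=2
Ev 12: PC=4 idx=1 pred=T actual=N -> ctr[1]=1
Ev 13: PC=4 idx=1 pred=N actual=T -> ctr[1]=2
Ev 14: PC=5 idx=2 pred=T actual=T -> ctr[2]=3

Answer: 2 2 3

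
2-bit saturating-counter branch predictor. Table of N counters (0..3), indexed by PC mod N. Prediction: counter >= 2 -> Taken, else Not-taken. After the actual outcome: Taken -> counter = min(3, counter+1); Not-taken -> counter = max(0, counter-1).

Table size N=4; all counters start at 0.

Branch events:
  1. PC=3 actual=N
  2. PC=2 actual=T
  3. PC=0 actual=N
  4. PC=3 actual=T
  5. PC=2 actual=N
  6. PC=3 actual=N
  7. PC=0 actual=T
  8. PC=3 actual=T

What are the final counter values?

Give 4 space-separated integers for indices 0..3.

Ev 1: PC=3 idx=3 pred=N actual=N -> ctr[3]=0
Ev 2: PC=2 idx=2 pred=N actual=T -> ctr[2]=1
Ev 3: PC=0 idx=0 pred=N actual=N -> ctr[0]=0
Ev 4: PC=3 idx=3 pred=N actual=T -> ctr[3]=1
Ev 5: PC=2 idx=2 pred=N actual=N -> ctr[2]=0
Ev 6: PC=3 idx=3 pred=N actual=N -> ctr[3]=0
Ev 7: PC=0 idx=0 pred=N actual=T -> ctr[0]=1
Ev 8: PC=3 idx=3 pred=N actual=T -> ctr[3]=1

Answer: 1 0 0 1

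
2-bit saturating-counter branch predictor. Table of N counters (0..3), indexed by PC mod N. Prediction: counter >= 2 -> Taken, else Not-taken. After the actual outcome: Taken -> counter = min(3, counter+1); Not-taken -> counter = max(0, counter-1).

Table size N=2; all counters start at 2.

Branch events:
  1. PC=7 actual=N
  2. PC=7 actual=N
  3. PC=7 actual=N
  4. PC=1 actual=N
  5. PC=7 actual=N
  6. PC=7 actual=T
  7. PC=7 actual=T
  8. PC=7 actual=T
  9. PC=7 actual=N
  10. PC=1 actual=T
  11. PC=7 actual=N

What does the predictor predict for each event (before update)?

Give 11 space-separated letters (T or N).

Answer: T N N N N N N T T T T

Derivation:
Ev 1: PC=7 idx=1 pred=T actual=N -> ctr[1]=1
Ev 2: PC=7 idx=1 pred=N actual=N -> ctr[1]=0
Ev 3: PC=7 idx=1 pred=N actual=N -> ctr[1]=0
Ev 4: PC=1 idx=1 pred=N actual=N -> ctr[1]=0
Ev 5: PC=7 idx=1 pred=N actual=N -> ctr[1]=0
Ev 6: PC=7 idx=1 pred=N actual=T -> ctr[1]=1
Ev 7: PC=7 idx=1 pred=N actual=T -> ctr[1]=2
Ev 8: PC=7 idx=1 pred=T actual=T -> ctr[1]=3
Ev 9: PC=7 idx=1 pred=T actual=N -> ctr[1]=2
Ev 10: PC=1 idx=1 pred=T actual=T -> ctr[1]=3
Ev 11: PC=7 idx=1 pred=T actual=N -> ctr[1]=2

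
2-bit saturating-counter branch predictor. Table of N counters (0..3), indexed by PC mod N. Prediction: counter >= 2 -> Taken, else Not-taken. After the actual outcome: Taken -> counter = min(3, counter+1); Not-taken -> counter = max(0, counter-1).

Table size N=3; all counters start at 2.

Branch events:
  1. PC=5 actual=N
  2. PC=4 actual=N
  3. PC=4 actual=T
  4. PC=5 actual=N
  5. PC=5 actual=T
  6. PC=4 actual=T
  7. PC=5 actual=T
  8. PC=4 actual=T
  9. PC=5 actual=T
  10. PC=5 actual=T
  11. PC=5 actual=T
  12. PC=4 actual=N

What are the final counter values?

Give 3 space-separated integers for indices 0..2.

Answer: 2 2 3

Derivation:
Ev 1: PC=5 idx=2 pred=T actual=N -> ctr[2]=1
Ev 2: PC=4 idx=1 pred=T actual=N -> ctr[1]=1
Ev 3: PC=4 idx=1 pred=N actual=T -> ctr[1]=2
Ev 4: PC=5 idx=2 pred=N actual=N -> ctr[2]=0
Ev 5: PC=5 idx=2 pred=N actual=T -> ctr[2]=1
Ev 6: PC=4 idx=1 pred=T actual=T -> ctr[1]=3
Ev 7: PC=5 idx=2 pred=N actual=T -> ctr[2]=2
Ev 8: PC=4 idx=1 pred=T actual=T -> ctr[1]=3
Ev 9: PC=5 idx=2 pred=T actual=T -> ctr[2]=3
Ev 10: PC=5 idx=2 pred=T actual=T -> ctr[2]=3
Ev 11: PC=5 idx=2 pred=T actual=T -> ctr[2]=3
Ev 12: PC=4 idx=1 pred=T actual=N -> ctr[1]=2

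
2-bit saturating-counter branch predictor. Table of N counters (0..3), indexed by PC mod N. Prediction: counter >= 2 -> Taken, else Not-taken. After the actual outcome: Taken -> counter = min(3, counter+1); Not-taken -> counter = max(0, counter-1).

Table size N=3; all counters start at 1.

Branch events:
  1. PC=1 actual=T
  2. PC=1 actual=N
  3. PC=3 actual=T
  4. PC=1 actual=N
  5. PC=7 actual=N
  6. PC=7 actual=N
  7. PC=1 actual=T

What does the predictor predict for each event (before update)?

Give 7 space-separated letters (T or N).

Ev 1: PC=1 idx=1 pred=N actual=T -> ctr[1]=2
Ev 2: PC=1 idx=1 pred=T actual=N -> ctr[1]=1
Ev 3: PC=3 idx=0 pred=N actual=T -> ctr[0]=2
Ev 4: PC=1 idx=1 pred=N actual=N -> ctr[1]=0
Ev 5: PC=7 idx=1 pred=N actual=N -> ctr[1]=0
Ev 6: PC=7 idx=1 pred=N actual=N -> ctr[1]=0
Ev 7: PC=1 idx=1 pred=N actual=T -> ctr[1]=1

Answer: N T N N N N N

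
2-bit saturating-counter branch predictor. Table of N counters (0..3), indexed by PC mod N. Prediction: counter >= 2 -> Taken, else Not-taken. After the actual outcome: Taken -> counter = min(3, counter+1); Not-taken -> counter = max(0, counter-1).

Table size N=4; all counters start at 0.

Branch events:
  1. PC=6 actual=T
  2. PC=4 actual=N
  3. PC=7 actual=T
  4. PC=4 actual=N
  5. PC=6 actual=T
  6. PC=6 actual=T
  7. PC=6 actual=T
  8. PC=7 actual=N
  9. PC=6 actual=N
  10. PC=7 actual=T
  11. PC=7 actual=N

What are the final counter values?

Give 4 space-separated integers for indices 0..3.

Ev 1: PC=6 idx=2 pred=N actual=T -> ctr[2]=1
Ev 2: PC=4 idx=0 pred=N actual=N -> ctr[0]=0
Ev 3: PC=7 idx=3 pred=N actual=T -> ctr[3]=1
Ev 4: PC=4 idx=0 pred=N actual=N -> ctr[0]=0
Ev 5: PC=6 idx=2 pred=N actual=T -> ctr[2]=2
Ev 6: PC=6 idx=2 pred=T actual=T -> ctr[2]=3
Ev 7: PC=6 idx=2 pred=T actual=T -> ctr[2]=3
Ev 8: PC=7 idx=3 pred=N actual=N -> ctr[3]=0
Ev 9: PC=6 idx=2 pred=T actual=N -> ctr[2]=2
Ev 10: PC=7 idx=3 pred=N actual=T -> ctr[3]=1
Ev 11: PC=7 idx=3 pred=N actual=N -> ctr[3]=0

Answer: 0 0 2 0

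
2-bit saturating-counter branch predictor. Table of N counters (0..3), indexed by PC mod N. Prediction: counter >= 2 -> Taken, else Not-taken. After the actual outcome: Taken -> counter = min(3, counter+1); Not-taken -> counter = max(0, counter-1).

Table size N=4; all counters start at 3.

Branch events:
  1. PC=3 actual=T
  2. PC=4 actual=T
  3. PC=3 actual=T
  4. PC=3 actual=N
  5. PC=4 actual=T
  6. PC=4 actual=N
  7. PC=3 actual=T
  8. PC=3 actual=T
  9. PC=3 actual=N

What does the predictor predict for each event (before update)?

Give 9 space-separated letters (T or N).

Answer: T T T T T T T T T

Derivation:
Ev 1: PC=3 idx=3 pred=T actual=T -> ctr[3]=3
Ev 2: PC=4 idx=0 pred=T actual=T -> ctr[0]=3
Ev 3: PC=3 idx=3 pred=T actual=T -> ctr[3]=3
Ev 4: PC=3 idx=3 pred=T actual=N -> ctr[3]=2
Ev 5: PC=4 idx=0 pred=T actual=T -> ctr[0]=3
Ev 6: PC=4 idx=0 pred=T actual=N -> ctr[0]=2
Ev 7: PC=3 idx=3 pred=T actual=T -> ctr[3]=3
Ev 8: PC=3 idx=3 pred=T actual=T -> ctr[3]=3
Ev 9: PC=3 idx=3 pred=T actual=N -> ctr[3]=2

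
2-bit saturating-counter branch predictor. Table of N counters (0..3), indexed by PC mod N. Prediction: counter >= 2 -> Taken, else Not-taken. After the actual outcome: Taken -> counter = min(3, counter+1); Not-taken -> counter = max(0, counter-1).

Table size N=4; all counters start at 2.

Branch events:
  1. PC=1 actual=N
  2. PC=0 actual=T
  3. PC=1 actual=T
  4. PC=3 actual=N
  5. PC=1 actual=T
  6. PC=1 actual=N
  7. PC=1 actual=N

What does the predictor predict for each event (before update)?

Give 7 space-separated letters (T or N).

Answer: T T N T T T T

Derivation:
Ev 1: PC=1 idx=1 pred=T actual=N -> ctr[1]=1
Ev 2: PC=0 idx=0 pred=T actual=T -> ctr[0]=3
Ev 3: PC=1 idx=1 pred=N actual=T -> ctr[1]=2
Ev 4: PC=3 idx=3 pred=T actual=N -> ctr[3]=1
Ev 5: PC=1 idx=1 pred=T actual=T -> ctr[1]=3
Ev 6: PC=1 idx=1 pred=T actual=N -> ctr[1]=2
Ev 7: PC=1 idx=1 pred=T actual=N -> ctr[1]=1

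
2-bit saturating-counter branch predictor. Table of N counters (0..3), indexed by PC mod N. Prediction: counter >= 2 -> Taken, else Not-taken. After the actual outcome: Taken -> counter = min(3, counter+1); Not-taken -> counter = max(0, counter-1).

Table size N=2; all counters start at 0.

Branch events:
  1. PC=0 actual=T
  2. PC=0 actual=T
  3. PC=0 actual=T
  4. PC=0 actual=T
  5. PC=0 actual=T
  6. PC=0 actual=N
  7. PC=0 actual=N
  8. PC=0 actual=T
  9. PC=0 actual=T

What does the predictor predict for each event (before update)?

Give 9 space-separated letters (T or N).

Answer: N N T T T T T N T

Derivation:
Ev 1: PC=0 idx=0 pred=N actual=T -> ctr[0]=1
Ev 2: PC=0 idx=0 pred=N actual=T -> ctr[0]=2
Ev 3: PC=0 idx=0 pred=T actual=T -> ctr[0]=3
Ev 4: PC=0 idx=0 pred=T actual=T -> ctr[0]=3
Ev 5: PC=0 idx=0 pred=T actual=T -> ctr[0]=3
Ev 6: PC=0 idx=0 pred=T actual=N -> ctr[0]=2
Ev 7: PC=0 idx=0 pred=T actual=N -> ctr[0]=1
Ev 8: PC=0 idx=0 pred=N actual=T -> ctr[0]=2
Ev 9: PC=0 idx=0 pred=T actual=T -> ctr[0]=3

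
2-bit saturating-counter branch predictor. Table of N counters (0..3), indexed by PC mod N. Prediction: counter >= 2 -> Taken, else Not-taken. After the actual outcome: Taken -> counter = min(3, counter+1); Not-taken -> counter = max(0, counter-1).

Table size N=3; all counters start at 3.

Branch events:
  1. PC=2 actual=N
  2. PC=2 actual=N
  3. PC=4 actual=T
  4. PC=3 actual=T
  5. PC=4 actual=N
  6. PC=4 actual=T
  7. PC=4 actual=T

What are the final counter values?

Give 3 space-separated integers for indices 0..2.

Ev 1: PC=2 idx=2 pred=T actual=N -> ctr[2]=2
Ev 2: PC=2 idx=2 pred=T actual=N -> ctr[2]=1
Ev 3: PC=4 idx=1 pred=T actual=T -> ctr[1]=3
Ev 4: PC=3 idx=0 pred=T actual=T -> ctr[0]=3
Ev 5: PC=4 idx=1 pred=T actual=N -> ctr[1]=2
Ev 6: PC=4 idx=1 pred=T actual=T -> ctr[1]=3
Ev 7: PC=4 idx=1 pred=T actual=T -> ctr[1]=3

Answer: 3 3 1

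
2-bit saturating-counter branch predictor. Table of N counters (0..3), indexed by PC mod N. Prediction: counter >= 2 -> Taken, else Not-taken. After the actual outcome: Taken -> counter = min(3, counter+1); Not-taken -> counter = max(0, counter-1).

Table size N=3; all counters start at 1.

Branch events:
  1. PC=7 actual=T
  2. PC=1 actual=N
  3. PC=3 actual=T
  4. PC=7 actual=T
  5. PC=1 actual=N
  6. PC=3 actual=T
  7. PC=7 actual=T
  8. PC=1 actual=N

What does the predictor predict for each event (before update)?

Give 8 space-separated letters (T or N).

Ev 1: PC=7 idx=1 pred=N actual=T -> ctr[1]=2
Ev 2: PC=1 idx=1 pred=T actual=N -> ctr[1]=1
Ev 3: PC=3 idx=0 pred=N actual=T -> ctr[0]=2
Ev 4: PC=7 idx=1 pred=N actual=T -> ctr[1]=2
Ev 5: PC=1 idx=1 pred=T actual=N -> ctr[1]=1
Ev 6: PC=3 idx=0 pred=T actual=T -> ctr[0]=3
Ev 7: PC=7 idx=1 pred=N actual=T -> ctr[1]=2
Ev 8: PC=1 idx=1 pred=T actual=N -> ctr[1]=1

Answer: N T N N T T N T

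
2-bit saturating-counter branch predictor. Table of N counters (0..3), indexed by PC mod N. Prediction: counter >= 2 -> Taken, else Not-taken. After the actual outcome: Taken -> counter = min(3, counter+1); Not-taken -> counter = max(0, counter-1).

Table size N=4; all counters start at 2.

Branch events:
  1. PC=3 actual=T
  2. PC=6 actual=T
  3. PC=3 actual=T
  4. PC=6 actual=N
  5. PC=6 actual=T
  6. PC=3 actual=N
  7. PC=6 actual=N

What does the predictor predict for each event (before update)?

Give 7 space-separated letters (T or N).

Answer: T T T T T T T

Derivation:
Ev 1: PC=3 idx=3 pred=T actual=T -> ctr[3]=3
Ev 2: PC=6 idx=2 pred=T actual=T -> ctr[2]=3
Ev 3: PC=3 idx=3 pred=T actual=T -> ctr[3]=3
Ev 4: PC=6 idx=2 pred=T actual=N -> ctr[2]=2
Ev 5: PC=6 idx=2 pred=T actual=T -> ctr[2]=3
Ev 6: PC=3 idx=3 pred=T actual=N -> ctr[3]=2
Ev 7: PC=6 idx=2 pred=T actual=N -> ctr[2]=2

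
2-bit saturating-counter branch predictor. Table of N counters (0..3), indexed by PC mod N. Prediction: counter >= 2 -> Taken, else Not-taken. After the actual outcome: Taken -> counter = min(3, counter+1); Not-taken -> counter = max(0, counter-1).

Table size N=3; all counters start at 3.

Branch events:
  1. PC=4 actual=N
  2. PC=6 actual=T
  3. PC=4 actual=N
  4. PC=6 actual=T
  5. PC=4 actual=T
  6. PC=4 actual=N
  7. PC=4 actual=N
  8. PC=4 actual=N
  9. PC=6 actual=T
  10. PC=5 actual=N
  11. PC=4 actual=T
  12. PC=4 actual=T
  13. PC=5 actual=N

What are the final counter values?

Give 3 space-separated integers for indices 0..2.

Ev 1: PC=4 idx=1 pred=T actual=N -> ctr[1]=2
Ev 2: PC=6 idx=0 pred=T actual=T -> ctr[0]=3
Ev 3: PC=4 idx=1 pred=T actual=N -> ctr[1]=1
Ev 4: PC=6 idx=0 pred=T actual=T -> ctr[0]=3
Ev 5: PC=4 idx=1 pred=N actual=T -> ctr[1]=2
Ev 6: PC=4 idx=1 pred=T actual=N -> ctr[1]=1
Ev 7: PC=4 idx=1 pred=N actual=N -> ctr[1]=0
Ev 8: PC=4 idx=1 pred=N actual=N -> ctr[1]=0
Ev 9: PC=6 idx=0 pred=T actual=T -> ctr[0]=3
Ev 10: PC=5 idx=2 pred=T actual=N -> ctr[2]=2
Ev 11: PC=4 idx=1 pred=N actual=T -> ctr[1]=1
Ev 12: PC=4 idx=1 pred=N actual=T -> ctr[1]=2
Ev 13: PC=5 idx=2 pred=T actual=N -> ctr[2]=1

Answer: 3 2 1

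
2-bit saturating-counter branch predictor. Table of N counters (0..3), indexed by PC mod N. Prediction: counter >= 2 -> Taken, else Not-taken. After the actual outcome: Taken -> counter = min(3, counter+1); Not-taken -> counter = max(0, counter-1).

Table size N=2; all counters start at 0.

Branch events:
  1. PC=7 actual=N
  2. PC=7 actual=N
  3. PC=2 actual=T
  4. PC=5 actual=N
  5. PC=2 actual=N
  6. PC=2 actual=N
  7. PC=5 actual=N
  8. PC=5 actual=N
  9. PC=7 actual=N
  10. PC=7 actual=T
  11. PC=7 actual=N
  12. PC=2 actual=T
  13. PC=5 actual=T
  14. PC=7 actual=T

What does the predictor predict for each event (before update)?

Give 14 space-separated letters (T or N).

Ev 1: PC=7 idx=1 pred=N actual=N -> ctr[1]=0
Ev 2: PC=7 idx=1 pred=N actual=N -> ctr[1]=0
Ev 3: PC=2 idx=0 pred=N actual=T -> ctr[0]=1
Ev 4: PC=5 idx=1 pred=N actual=N -> ctr[1]=0
Ev 5: PC=2 idx=0 pred=N actual=N -> ctr[0]=0
Ev 6: PC=2 idx=0 pred=N actual=N -> ctr[0]=0
Ev 7: PC=5 idx=1 pred=N actual=N -> ctr[1]=0
Ev 8: PC=5 idx=1 pred=N actual=N -> ctr[1]=0
Ev 9: PC=7 idx=1 pred=N actual=N -> ctr[1]=0
Ev 10: PC=7 idx=1 pred=N actual=T -> ctr[1]=1
Ev 11: PC=7 idx=1 pred=N actual=N -> ctr[1]=0
Ev 12: PC=2 idx=0 pred=N actual=T -> ctr[0]=1
Ev 13: PC=5 idx=1 pred=N actual=T -> ctr[1]=1
Ev 14: PC=7 idx=1 pred=N actual=T -> ctr[1]=2

Answer: N N N N N N N N N N N N N N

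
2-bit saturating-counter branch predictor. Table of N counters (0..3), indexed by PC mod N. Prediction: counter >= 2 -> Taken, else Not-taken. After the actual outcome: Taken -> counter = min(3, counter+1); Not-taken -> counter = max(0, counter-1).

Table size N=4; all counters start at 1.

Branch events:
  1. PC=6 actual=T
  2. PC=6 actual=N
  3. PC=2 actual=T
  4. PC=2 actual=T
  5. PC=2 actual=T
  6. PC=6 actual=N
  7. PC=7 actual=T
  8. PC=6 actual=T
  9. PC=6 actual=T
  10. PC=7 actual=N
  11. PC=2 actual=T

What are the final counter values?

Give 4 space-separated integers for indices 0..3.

Answer: 1 1 3 1

Derivation:
Ev 1: PC=6 idx=2 pred=N actual=T -> ctr[2]=2
Ev 2: PC=6 idx=2 pred=T actual=N -> ctr[2]=1
Ev 3: PC=2 idx=2 pred=N actual=T -> ctr[2]=2
Ev 4: PC=2 idx=2 pred=T actual=T -> ctr[2]=3
Ev 5: PC=2 idx=2 pred=T actual=T -> ctr[2]=3
Ev 6: PC=6 idx=2 pred=T actual=N -> ctr[2]=2
Ev 7: PC=7 idx=3 pred=N actual=T -> ctr[3]=2
Ev 8: PC=6 idx=2 pred=T actual=T -> ctr[2]=3
Ev 9: PC=6 idx=2 pred=T actual=T -> ctr[2]=3
Ev 10: PC=7 idx=3 pred=T actual=N -> ctr[3]=1
Ev 11: PC=2 idx=2 pred=T actual=T -> ctr[2]=3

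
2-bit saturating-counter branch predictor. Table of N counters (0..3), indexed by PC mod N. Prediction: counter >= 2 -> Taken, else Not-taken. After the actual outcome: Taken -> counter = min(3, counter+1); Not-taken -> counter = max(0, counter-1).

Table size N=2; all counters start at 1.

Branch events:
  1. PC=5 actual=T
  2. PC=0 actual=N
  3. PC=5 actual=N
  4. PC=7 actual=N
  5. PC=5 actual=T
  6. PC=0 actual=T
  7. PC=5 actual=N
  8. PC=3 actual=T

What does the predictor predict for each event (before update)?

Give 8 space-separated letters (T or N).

Ev 1: PC=5 idx=1 pred=N actual=T -> ctr[1]=2
Ev 2: PC=0 idx=0 pred=N actual=N -> ctr[0]=0
Ev 3: PC=5 idx=1 pred=T actual=N -> ctr[1]=1
Ev 4: PC=7 idx=1 pred=N actual=N -> ctr[1]=0
Ev 5: PC=5 idx=1 pred=N actual=T -> ctr[1]=1
Ev 6: PC=0 idx=0 pred=N actual=T -> ctr[0]=1
Ev 7: PC=5 idx=1 pred=N actual=N -> ctr[1]=0
Ev 8: PC=3 idx=1 pred=N actual=T -> ctr[1]=1

Answer: N N T N N N N N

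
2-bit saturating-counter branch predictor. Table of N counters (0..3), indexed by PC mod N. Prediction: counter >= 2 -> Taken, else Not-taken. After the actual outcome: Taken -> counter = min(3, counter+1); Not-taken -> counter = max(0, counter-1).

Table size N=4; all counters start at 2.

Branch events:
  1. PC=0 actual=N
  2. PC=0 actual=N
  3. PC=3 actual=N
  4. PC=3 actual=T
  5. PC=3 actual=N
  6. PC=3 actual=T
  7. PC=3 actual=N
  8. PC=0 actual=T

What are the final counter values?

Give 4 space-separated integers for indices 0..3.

Answer: 1 2 2 1

Derivation:
Ev 1: PC=0 idx=0 pred=T actual=N -> ctr[0]=1
Ev 2: PC=0 idx=0 pred=N actual=N -> ctr[0]=0
Ev 3: PC=3 idx=3 pred=T actual=N -> ctr[3]=1
Ev 4: PC=3 idx=3 pred=N actual=T -> ctr[3]=2
Ev 5: PC=3 idx=3 pred=T actual=N -> ctr[3]=1
Ev 6: PC=3 idx=3 pred=N actual=T -> ctr[3]=2
Ev 7: PC=3 idx=3 pred=T actual=N -> ctr[3]=1
Ev 8: PC=0 idx=0 pred=N actual=T -> ctr[0]=1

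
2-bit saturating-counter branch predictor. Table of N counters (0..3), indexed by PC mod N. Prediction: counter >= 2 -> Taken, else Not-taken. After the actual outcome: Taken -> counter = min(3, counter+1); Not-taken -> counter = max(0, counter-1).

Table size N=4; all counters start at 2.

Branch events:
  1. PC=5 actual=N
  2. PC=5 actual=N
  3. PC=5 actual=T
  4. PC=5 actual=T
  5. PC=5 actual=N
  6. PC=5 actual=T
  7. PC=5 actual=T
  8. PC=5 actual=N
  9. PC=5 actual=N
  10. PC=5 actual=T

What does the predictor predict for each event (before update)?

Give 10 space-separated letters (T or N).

Ev 1: PC=5 idx=1 pred=T actual=N -> ctr[1]=1
Ev 2: PC=5 idx=1 pred=N actual=N -> ctr[1]=0
Ev 3: PC=5 idx=1 pred=N actual=T -> ctr[1]=1
Ev 4: PC=5 idx=1 pred=N actual=T -> ctr[1]=2
Ev 5: PC=5 idx=1 pred=T actual=N -> ctr[1]=1
Ev 6: PC=5 idx=1 pred=N actual=T -> ctr[1]=2
Ev 7: PC=5 idx=1 pred=T actual=T -> ctr[1]=3
Ev 8: PC=5 idx=1 pred=T actual=N -> ctr[1]=2
Ev 9: PC=5 idx=1 pred=T actual=N -> ctr[1]=1
Ev 10: PC=5 idx=1 pred=N actual=T -> ctr[1]=2

Answer: T N N N T N T T T N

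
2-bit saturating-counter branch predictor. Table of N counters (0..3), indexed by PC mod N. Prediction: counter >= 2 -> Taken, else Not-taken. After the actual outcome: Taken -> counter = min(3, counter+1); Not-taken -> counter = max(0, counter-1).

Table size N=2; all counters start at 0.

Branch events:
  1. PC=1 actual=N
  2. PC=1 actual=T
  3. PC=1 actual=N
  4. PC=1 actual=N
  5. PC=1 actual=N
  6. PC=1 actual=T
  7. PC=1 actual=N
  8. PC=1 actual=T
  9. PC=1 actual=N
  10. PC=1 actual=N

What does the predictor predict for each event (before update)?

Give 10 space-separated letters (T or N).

Answer: N N N N N N N N N N

Derivation:
Ev 1: PC=1 idx=1 pred=N actual=N -> ctr[1]=0
Ev 2: PC=1 idx=1 pred=N actual=T -> ctr[1]=1
Ev 3: PC=1 idx=1 pred=N actual=N -> ctr[1]=0
Ev 4: PC=1 idx=1 pred=N actual=N -> ctr[1]=0
Ev 5: PC=1 idx=1 pred=N actual=N -> ctr[1]=0
Ev 6: PC=1 idx=1 pred=N actual=T -> ctr[1]=1
Ev 7: PC=1 idx=1 pred=N actual=N -> ctr[1]=0
Ev 8: PC=1 idx=1 pred=N actual=T -> ctr[1]=1
Ev 9: PC=1 idx=1 pred=N actual=N -> ctr[1]=0
Ev 10: PC=1 idx=1 pred=N actual=N -> ctr[1]=0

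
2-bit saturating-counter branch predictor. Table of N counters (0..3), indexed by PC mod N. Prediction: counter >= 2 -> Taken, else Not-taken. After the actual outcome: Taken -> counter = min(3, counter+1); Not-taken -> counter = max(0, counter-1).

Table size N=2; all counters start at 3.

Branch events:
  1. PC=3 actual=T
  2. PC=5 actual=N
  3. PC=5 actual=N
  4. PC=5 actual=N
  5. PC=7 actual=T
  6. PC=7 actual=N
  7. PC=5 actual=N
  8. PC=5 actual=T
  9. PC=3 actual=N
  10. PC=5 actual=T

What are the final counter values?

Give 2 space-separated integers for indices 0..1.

Ev 1: PC=3 idx=1 pred=T actual=T -> ctr[1]=3
Ev 2: PC=5 idx=1 pred=T actual=N -> ctr[1]=2
Ev 3: PC=5 idx=1 pred=T actual=N -> ctr[1]=1
Ev 4: PC=5 idx=1 pred=N actual=N -> ctr[1]=0
Ev 5: PC=7 idx=1 pred=N actual=T -> ctr[1]=1
Ev 6: PC=7 idx=1 pred=N actual=N -> ctr[1]=0
Ev 7: PC=5 idx=1 pred=N actual=N -> ctr[1]=0
Ev 8: PC=5 idx=1 pred=N actual=T -> ctr[1]=1
Ev 9: PC=3 idx=1 pred=N actual=N -> ctr[1]=0
Ev 10: PC=5 idx=1 pred=N actual=T -> ctr[1]=1

Answer: 3 1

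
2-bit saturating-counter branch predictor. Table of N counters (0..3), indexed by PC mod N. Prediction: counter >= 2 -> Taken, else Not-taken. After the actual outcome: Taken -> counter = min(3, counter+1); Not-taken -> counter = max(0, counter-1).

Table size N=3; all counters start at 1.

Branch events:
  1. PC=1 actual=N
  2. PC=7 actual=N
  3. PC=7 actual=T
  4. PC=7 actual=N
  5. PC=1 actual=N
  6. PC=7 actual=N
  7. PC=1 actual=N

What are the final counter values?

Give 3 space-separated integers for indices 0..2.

Ev 1: PC=1 idx=1 pred=N actual=N -> ctr[1]=0
Ev 2: PC=7 idx=1 pred=N actual=N -> ctr[1]=0
Ev 3: PC=7 idx=1 pred=N actual=T -> ctr[1]=1
Ev 4: PC=7 idx=1 pred=N actual=N -> ctr[1]=0
Ev 5: PC=1 idx=1 pred=N actual=N -> ctr[1]=0
Ev 6: PC=7 idx=1 pred=N actual=N -> ctr[1]=0
Ev 7: PC=1 idx=1 pred=N actual=N -> ctr[1]=0

Answer: 1 0 1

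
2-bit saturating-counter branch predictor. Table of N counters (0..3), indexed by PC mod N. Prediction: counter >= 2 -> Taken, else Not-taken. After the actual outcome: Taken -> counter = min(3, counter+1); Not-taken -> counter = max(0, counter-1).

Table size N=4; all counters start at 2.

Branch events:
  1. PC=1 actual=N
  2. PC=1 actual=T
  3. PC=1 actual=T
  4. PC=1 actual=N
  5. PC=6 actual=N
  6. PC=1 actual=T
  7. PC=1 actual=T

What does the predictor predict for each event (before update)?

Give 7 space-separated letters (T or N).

Answer: T N T T T T T

Derivation:
Ev 1: PC=1 idx=1 pred=T actual=N -> ctr[1]=1
Ev 2: PC=1 idx=1 pred=N actual=T -> ctr[1]=2
Ev 3: PC=1 idx=1 pred=T actual=T -> ctr[1]=3
Ev 4: PC=1 idx=1 pred=T actual=N -> ctr[1]=2
Ev 5: PC=6 idx=2 pred=T actual=N -> ctr[2]=1
Ev 6: PC=1 idx=1 pred=T actual=T -> ctr[1]=3
Ev 7: PC=1 idx=1 pred=T actual=T -> ctr[1]=3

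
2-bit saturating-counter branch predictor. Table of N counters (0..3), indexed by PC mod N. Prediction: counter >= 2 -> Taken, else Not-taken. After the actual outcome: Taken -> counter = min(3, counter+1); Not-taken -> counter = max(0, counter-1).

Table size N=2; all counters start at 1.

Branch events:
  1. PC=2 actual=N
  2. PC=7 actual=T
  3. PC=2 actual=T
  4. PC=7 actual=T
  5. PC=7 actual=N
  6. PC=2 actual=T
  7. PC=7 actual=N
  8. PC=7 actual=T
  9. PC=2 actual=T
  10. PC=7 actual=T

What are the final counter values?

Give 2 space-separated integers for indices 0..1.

Answer: 3 3

Derivation:
Ev 1: PC=2 idx=0 pred=N actual=N -> ctr[0]=0
Ev 2: PC=7 idx=1 pred=N actual=T -> ctr[1]=2
Ev 3: PC=2 idx=0 pred=N actual=T -> ctr[0]=1
Ev 4: PC=7 idx=1 pred=T actual=T -> ctr[1]=3
Ev 5: PC=7 idx=1 pred=T actual=N -> ctr[1]=2
Ev 6: PC=2 idx=0 pred=N actual=T -> ctr[0]=2
Ev 7: PC=7 idx=1 pred=T actual=N -> ctr[1]=1
Ev 8: PC=7 idx=1 pred=N actual=T -> ctr[1]=2
Ev 9: PC=2 idx=0 pred=T actual=T -> ctr[0]=3
Ev 10: PC=7 idx=1 pred=T actual=T -> ctr[1]=3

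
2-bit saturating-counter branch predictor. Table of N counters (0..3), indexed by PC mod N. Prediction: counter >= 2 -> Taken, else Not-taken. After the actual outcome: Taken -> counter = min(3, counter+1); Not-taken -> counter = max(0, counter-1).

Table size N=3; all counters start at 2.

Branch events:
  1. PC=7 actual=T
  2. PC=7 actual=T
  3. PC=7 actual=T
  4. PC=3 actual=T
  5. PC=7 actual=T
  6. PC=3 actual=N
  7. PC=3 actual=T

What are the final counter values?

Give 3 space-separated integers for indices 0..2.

Ev 1: PC=7 idx=1 pred=T actual=T -> ctr[1]=3
Ev 2: PC=7 idx=1 pred=T actual=T -> ctr[1]=3
Ev 3: PC=7 idx=1 pred=T actual=T -> ctr[1]=3
Ev 4: PC=3 idx=0 pred=T actual=T -> ctr[0]=3
Ev 5: PC=7 idx=1 pred=T actual=T -> ctr[1]=3
Ev 6: PC=3 idx=0 pred=T actual=N -> ctr[0]=2
Ev 7: PC=3 idx=0 pred=T actual=T -> ctr[0]=3

Answer: 3 3 2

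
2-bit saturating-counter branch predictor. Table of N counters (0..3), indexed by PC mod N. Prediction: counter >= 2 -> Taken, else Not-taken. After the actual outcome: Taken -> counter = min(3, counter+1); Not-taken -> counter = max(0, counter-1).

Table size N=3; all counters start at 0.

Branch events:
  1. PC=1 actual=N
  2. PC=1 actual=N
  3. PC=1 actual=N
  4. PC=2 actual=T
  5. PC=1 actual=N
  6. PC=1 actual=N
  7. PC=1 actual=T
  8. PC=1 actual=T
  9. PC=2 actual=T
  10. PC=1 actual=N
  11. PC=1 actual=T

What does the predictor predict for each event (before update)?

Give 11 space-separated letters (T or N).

Answer: N N N N N N N N N T N

Derivation:
Ev 1: PC=1 idx=1 pred=N actual=N -> ctr[1]=0
Ev 2: PC=1 idx=1 pred=N actual=N -> ctr[1]=0
Ev 3: PC=1 idx=1 pred=N actual=N -> ctr[1]=0
Ev 4: PC=2 idx=2 pred=N actual=T -> ctr[2]=1
Ev 5: PC=1 idx=1 pred=N actual=N -> ctr[1]=0
Ev 6: PC=1 idx=1 pred=N actual=N -> ctr[1]=0
Ev 7: PC=1 idx=1 pred=N actual=T -> ctr[1]=1
Ev 8: PC=1 idx=1 pred=N actual=T -> ctr[1]=2
Ev 9: PC=2 idx=2 pred=N actual=T -> ctr[2]=2
Ev 10: PC=1 idx=1 pred=T actual=N -> ctr[1]=1
Ev 11: PC=1 idx=1 pred=N actual=T -> ctr[1]=2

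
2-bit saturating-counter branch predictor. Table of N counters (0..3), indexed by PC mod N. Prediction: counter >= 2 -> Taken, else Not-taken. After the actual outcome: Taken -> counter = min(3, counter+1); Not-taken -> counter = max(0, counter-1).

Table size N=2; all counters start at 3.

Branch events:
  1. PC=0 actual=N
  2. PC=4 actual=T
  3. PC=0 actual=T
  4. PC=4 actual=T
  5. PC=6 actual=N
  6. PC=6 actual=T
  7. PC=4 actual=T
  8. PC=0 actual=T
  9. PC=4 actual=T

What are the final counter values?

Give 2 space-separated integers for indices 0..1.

Answer: 3 3

Derivation:
Ev 1: PC=0 idx=0 pred=T actual=N -> ctr[0]=2
Ev 2: PC=4 idx=0 pred=T actual=T -> ctr[0]=3
Ev 3: PC=0 idx=0 pred=T actual=T -> ctr[0]=3
Ev 4: PC=4 idx=0 pred=T actual=T -> ctr[0]=3
Ev 5: PC=6 idx=0 pred=T actual=N -> ctr[0]=2
Ev 6: PC=6 idx=0 pred=T actual=T -> ctr[0]=3
Ev 7: PC=4 idx=0 pred=T actual=T -> ctr[0]=3
Ev 8: PC=0 idx=0 pred=T actual=T -> ctr[0]=3
Ev 9: PC=4 idx=0 pred=T actual=T -> ctr[0]=3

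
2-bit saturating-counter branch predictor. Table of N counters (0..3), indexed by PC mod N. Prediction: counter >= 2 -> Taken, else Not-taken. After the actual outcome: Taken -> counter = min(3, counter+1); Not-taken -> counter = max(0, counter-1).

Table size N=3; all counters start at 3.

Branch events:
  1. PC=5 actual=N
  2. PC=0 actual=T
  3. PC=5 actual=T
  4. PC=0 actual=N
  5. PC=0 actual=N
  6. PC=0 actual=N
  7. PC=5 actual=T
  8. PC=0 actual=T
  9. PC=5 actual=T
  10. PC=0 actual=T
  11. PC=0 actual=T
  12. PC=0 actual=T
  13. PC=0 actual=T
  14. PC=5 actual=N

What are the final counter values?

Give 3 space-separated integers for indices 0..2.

Answer: 3 3 2

Derivation:
Ev 1: PC=5 idx=2 pred=T actual=N -> ctr[2]=2
Ev 2: PC=0 idx=0 pred=T actual=T -> ctr[0]=3
Ev 3: PC=5 idx=2 pred=T actual=T -> ctr[2]=3
Ev 4: PC=0 idx=0 pred=T actual=N -> ctr[0]=2
Ev 5: PC=0 idx=0 pred=T actual=N -> ctr[0]=1
Ev 6: PC=0 idx=0 pred=N actual=N -> ctr[0]=0
Ev 7: PC=5 idx=2 pred=T actual=T -> ctr[2]=3
Ev 8: PC=0 idx=0 pred=N actual=T -> ctr[0]=1
Ev 9: PC=5 idx=2 pred=T actual=T -> ctr[2]=3
Ev 10: PC=0 idx=0 pred=N actual=T -> ctr[0]=2
Ev 11: PC=0 idx=0 pred=T actual=T -> ctr[0]=3
Ev 12: PC=0 idx=0 pred=T actual=T -> ctr[0]=3
Ev 13: PC=0 idx=0 pred=T actual=T -> ctr[0]=3
Ev 14: PC=5 idx=2 pred=T actual=N -> ctr[2]=2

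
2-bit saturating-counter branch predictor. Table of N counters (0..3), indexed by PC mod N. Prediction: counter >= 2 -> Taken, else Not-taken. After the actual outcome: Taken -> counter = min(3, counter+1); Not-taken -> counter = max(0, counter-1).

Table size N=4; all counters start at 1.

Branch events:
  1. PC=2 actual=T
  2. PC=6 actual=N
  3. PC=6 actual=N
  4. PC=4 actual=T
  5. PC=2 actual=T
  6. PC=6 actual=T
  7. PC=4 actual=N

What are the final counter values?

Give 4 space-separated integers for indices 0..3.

Answer: 1 1 2 1

Derivation:
Ev 1: PC=2 idx=2 pred=N actual=T -> ctr[2]=2
Ev 2: PC=6 idx=2 pred=T actual=N -> ctr[2]=1
Ev 3: PC=6 idx=2 pred=N actual=N -> ctr[2]=0
Ev 4: PC=4 idx=0 pred=N actual=T -> ctr[0]=2
Ev 5: PC=2 idx=2 pred=N actual=T -> ctr[2]=1
Ev 6: PC=6 idx=2 pred=N actual=T -> ctr[2]=2
Ev 7: PC=4 idx=0 pred=T actual=N -> ctr[0]=1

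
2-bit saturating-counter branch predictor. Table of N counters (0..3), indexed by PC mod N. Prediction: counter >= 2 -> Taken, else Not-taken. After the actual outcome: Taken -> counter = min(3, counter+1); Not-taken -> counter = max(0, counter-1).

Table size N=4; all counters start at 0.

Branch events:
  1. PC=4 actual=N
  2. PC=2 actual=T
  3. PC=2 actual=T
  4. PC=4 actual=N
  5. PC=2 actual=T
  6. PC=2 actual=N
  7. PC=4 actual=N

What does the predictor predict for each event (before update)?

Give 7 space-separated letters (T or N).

Ev 1: PC=4 idx=0 pred=N actual=N -> ctr[0]=0
Ev 2: PC=2 idx=2 pred=N actual=T -> ctr[2]=1
Ev 3: PC=2 idx=2 pred=N actual=T -> ctr[2]=2
Ev 4: PC=4 idx=0 pred=N actual=N -> ctr[0]=0
Ev 5: PC=2 idx=2 pred=T actual=T -> ctr[2]=3
Ev 6: PC=2 idx=2 pred=T actual=N -> ctr[2]=2
Ev 7: PC=4 idx=0 pred=N actual=N -> ctr[0]=0

Answer: N N N N T T N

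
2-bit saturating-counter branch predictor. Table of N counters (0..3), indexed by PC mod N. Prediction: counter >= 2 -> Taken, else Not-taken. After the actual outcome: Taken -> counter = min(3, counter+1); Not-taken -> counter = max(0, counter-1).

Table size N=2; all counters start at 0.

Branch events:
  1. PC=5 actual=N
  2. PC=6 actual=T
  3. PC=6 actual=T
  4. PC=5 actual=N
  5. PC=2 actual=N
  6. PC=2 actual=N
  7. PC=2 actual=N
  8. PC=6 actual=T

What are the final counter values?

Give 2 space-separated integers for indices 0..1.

Answer: 1 0

Derivation:
Ev 1: PC=5 idx=1 pred=N actual=N -> ctr[1]=0
Ev 2: PC=6 idx=0 pred=N actual=T -> ctr[0]=1
Ev 3: PC=6 idx=0 pred=N actual=T -> ctr[0]=2
Ev 4: PC=5 idx=1 pred=N actual=N -> ctr[1]=0
Ev 5: PC=2 idx=0 pred=T actual=N -> ctr[0]=1
Ev 6: PC=2 idx=0 pred=N actual=N -> ctr[0]=0
Ev 7: PC=2 idx=0 pred=N actual=N -> ctr[0]=0
Ev 8: PC=6 idx=0 pred=N actual=T -> ctr[0]=1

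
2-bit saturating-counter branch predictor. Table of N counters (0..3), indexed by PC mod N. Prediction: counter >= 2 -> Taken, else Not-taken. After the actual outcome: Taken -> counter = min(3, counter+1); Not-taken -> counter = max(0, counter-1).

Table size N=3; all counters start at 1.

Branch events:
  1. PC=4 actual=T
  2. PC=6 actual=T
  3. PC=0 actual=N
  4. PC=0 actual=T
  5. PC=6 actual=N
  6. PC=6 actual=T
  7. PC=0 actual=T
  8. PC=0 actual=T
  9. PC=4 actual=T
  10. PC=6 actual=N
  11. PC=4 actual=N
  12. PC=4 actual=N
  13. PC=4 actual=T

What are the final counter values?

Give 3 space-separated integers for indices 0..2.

Ev 1: PC=4 idx=1 pred=N actual=T -> ctr[1]=2
Ev 2: PC=6 idx=0 pred=N actual=T -> ctr[0]=2
Ev 3: PC=0 idx=0 pred=T actual=N -> ctr[0]=1
Ev 4: PC=0 idx=0 pred=N actual=T -> ctr[0]=2
Ev 5: PC=6 idx=0 pred=T actual=N -> ctr[0]=1
Ev 6: PC=6 idx=0 pred=N actual=T -> ctr[0]=2
Ev 7: PC=0 idx=0 pred=T actual=T -> ctr[0]=3
Ev 8: PC=0 idx=0 pred=T actual=T -> ctr[0]=3
Ev 9: PC=4 idx=1 pred=T actual=T -> ctr[1]=3
Ev 10: PC=6 idx=0 pred=T actual=N -> ctr[0]=2
Ev 11: PC=4 idx=1 pred=T actual=N -> ctr[1]=2
Ev 12: PC=4 idx=1 pred=T actual=N -> ctr[1]=1
Ev 13: PC=4 idx=1 pred=N actual=T -> ctr[1]=2

Answer: 2 2 1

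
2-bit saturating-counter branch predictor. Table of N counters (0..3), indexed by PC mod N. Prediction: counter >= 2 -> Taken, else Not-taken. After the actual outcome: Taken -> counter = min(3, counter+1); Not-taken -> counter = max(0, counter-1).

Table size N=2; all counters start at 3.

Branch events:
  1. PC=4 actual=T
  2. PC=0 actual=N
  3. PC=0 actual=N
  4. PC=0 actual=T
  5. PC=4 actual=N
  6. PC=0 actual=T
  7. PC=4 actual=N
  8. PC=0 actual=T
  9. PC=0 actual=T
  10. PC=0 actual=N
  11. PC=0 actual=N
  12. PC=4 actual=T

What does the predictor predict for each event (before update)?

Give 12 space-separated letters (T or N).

Answer: T T T N T N T N T T T N

Derivation:
Ev 1: PC=4 idx=0 pred=T actual=T -> ctr[0]=3
Ev 2: PC=0 idx=0 pred=T actual=N -> ctr[0]=2
Ev 3: PC=0 idx=0 pred=T actual=N -> ctr[0]=1
Ev 4: PC=0 idx=0 pred=N actual=T -> ctr[0]=2
Ev 5: PC=4 idx=0 pred=T actual=N -> ctr[0]=1
Ev 6: PC=0 idx=0 pred=N actual=T -> ctr[0]=2
Ev 7: PC=4 idx=0 pred=T actual=N -> ctr[0]=1
Ev 8: PC=0 idx=0 pred=N actual=T -> ctr[0]=2
Ev 9: PC=0 idx=0 pred=T actual=T -> ctr[0]=3
Ev 10: PC=0 idx=0 pred=T actual=N -> ctr[0]=2
Ev 11: PC=0 idx=0 pred=T actual=N -> ctr[0]=1
Ev 12: PC=4 idx=0 pred=N actual=T -> ctr[0]=2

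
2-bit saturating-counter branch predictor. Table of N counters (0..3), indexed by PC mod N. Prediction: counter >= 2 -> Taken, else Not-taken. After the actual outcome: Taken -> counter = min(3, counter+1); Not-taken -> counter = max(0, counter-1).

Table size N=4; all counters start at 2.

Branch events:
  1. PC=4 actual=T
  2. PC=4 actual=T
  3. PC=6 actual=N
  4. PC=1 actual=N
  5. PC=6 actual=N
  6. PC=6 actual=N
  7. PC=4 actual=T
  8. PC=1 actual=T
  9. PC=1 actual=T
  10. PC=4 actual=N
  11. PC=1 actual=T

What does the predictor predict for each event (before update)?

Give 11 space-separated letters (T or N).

Ev 1: PC=4 idx=0 pred=T actual=T -> ctr[0]=3
Ev 2: PC=4 idx=0 pred=T actual=T -> ctr[0]=3
Ev 3: PC=6 idx=2 pred=T actual=N -> ctr[2]=1
Ev 4: PC=1 idx=1 pred=T actual=N -> ctr[1]=1
Ev 5: PC=6 idx=2 pred=N actual=N -> ctr[2]=0
Ev 6: PC=6 idx=2 pred=N actual=N -> ctr[2]=0
Ev 7: PC=4 idx=0 pred=T actual=T -> ctr[0]=3
Ev 8: PC=1 idx=1 pred=N actual=T -> ctr[1]=2
Ev 9: PC=1 idx=1 pred=T actual=T -> ctr[1]=3
Ev 10: PC=4 idx=0 pred=T actual=N -> ctr[0]=2
Ev 11: PC=1 idx=1 pred=T actual=T -> ctr[1]=3

Answer: T T T T N N T N T T T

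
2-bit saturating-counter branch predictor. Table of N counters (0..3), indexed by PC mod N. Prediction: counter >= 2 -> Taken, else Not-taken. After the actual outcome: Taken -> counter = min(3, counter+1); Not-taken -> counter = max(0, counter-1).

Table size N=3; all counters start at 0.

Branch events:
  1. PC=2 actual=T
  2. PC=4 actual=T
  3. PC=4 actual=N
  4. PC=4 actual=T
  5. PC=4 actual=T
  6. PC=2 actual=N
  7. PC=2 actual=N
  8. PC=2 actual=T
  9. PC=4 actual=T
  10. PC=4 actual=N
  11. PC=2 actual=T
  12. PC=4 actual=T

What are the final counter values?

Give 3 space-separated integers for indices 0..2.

Answer: 0 3 2

Derivation:
Ev 1: PC=2 idx=2 pred=N actual=T -> ctr[2]=1
Ev 2: PC=4 idx=1 pred=N actual=T -> ctr[1]=1
Ev 3: PC=4 idx=1 pred=N actual=N -> ctr[1]=0
Ev 4: PC=4 idx=1 pred=N actual=T -> ctr[1]=1
Ev 5: PC=4 idx=1 pred=N actual=T -> ctr[1]=2
Ev 6: PC=2 idx=2 pred=N actual=N -> ctr[2]=0
Ev 7: PC=2 idx=2 pred=N actual=N -> ctr[2]=0
Ev 8: PC=2 idx=2 pred=N actual=T -> ctr[2]=1
Ev 9: PC=4 idx=1 pred=T actual=T -> ctr[1]=3
Ev 10: PC=4 idx=1 pred=T actual=N -> ctr[1]=2
Ev 11: PC=2 idx=2 pred=N actual=T -> ctr[2]=2
Ev 12: PC=4 idx=1 pred=T actual=T -> ctr[1]=3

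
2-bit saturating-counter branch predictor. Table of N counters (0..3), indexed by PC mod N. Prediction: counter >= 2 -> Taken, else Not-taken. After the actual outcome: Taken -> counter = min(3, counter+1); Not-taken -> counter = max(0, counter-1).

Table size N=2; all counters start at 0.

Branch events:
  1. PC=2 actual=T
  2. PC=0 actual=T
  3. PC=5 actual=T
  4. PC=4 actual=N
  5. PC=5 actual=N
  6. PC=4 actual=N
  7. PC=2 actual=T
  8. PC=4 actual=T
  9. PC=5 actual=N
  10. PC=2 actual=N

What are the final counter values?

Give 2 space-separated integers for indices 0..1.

Answer: 1 0

Derivation:
Ev 1: PC=2 idx=0 pred=N actual=T -> ctr[0]=1
Ev 2: PC=0 idx=0 pred=N actual=T -> ctr[0]=2
Ev 3: PC=5 idx=1 pred=N actual=T -> ctr[1]=1
Ev 4: PC=4 idx=0 pred=T actual=N -> ctr[0]=1
Ev 5: PC=5 idx=1 pred=N actual=N -> ctr[1]=0
Ev 6: PC=4 idx=0 pred=N actual=N -> ctr[0]=0
Ev 7: PC=2 idx=0 pred=N actual=T -> ctr[0]=1
Ev 8: PC=4 idx=0 pred=N actual=T -> ctr[0]=2
Ev 9: PC=5 idx=1 pred=N actual=N -> ctr[1]=0
Ev 10: PC=2 idx=0 pred=T actual=N -> ctr[0]=1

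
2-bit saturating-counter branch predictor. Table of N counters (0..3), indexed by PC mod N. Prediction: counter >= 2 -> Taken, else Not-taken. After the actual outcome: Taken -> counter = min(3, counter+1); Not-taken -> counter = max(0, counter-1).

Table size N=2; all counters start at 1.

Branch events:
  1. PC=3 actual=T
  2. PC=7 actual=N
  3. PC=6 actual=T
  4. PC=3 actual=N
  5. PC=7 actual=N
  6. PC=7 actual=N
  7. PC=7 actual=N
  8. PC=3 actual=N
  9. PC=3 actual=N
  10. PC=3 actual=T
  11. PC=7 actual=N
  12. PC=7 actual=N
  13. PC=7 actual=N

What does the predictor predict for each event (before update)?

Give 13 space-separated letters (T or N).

Answer: N T N N N N N N N N N N N

Derivation:
Ev 1: PC=3 idx=1 pred=N actual=T -> ctr[1]=2
Ev 2: PC=7 idx=1 pred=T actual=N -> ctr[1]=1
Ev 3: PC=6 idx=0 pred=N actual=T -> ctr[0]=2
Ev 4: PC=3 idx=1 pred=N actual=N -> ctr[1]=0
Ev 5: PC=7 idx=1 pred=N actual=N -> ctr[1]=0
Ev 6: PC=7 idx=1 pred=N actual=N -> ctr[1]=0
Ev 7: PC=7 idx=1 pred=N actual=N -> ctr[1]=0
Ev 8: PC=3 idx=1 pred=N actual=N -> ctr[1]=0
Ev 9: PC=3 idx=1 pred=N actual=N -> ctr[1]=0
Ev 10: PC=3 idx=1 pred=N actual=T -> ctr[1]=1
Ev 11: PC=7 idx=1 pred=N actual=N -> ctr[1]=0
Ev 12: PC=7 idx=1 pred=N actual=N -> ctr[1]=0
Ev 13: PC=7 idx=1 pred=N actual=N -> ctr[1]=0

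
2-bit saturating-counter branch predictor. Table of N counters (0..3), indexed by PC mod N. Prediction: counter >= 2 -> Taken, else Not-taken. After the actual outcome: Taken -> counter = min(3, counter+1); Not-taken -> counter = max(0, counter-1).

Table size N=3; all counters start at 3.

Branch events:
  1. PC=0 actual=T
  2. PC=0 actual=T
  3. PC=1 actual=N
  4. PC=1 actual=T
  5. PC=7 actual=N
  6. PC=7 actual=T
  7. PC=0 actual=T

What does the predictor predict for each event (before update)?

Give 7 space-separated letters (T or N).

Answer: T T T T T T T

Derivation:
Ev 1: PC=0 idx=0 pred=T actual=T -> ctr[0]=3
Ev 2: PC=0 idx=0 pred=T actual=T -> ctr[0]=3
Ev 3: PC=1 idx=1 pred=T actual=N -> ctr[1]=2
Ev 4: PC=1 idx=1 pred=T actual=T -> ctr[1]=3
Ev 5: PC=7 idx=1 pred=T actual=N -> ctr[1]=2
Ev 6: PC=7 idx=1 pred=T actual=T -> ctr[1]=3
Ev 7: PC=0 idx=0 pred=T actual=T -> ctr[0]=3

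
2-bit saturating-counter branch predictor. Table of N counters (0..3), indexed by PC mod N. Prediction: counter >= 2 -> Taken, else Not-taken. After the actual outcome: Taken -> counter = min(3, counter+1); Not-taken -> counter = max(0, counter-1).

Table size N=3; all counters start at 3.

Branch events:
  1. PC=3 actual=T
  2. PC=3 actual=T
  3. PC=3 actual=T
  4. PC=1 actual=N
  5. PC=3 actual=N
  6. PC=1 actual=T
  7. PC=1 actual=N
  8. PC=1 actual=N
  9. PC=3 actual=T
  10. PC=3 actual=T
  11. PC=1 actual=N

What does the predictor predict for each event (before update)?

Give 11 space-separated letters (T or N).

Ev 1: PC=3 idx=0 pred=T actual=T -> ctr[0]=3
Ev 2: PC=3 idx=0 pred=T actual=T -> ctr[0]=3
Ev 3: PC=3 idx=0 pred=T actual=T -> ctr[0]=3
Ev 4: PC=1 idx=1 pred=T actual=N -> ctr[1]=2
Ev 5: PC=3 idx=0 pred=T actual=N -> ctr[0]=2
Ev 6: PC=1 idx=1 pred=T actual=T -> ctr[1]=3
Ev 7: PC=1 idx=1 pred=T actual=N -> ctr[1]=2
Ev 8: PC=1 idx=1 pred=T actual=N -> ctr[1]=1
Ev 9: PC=3 idx=0 pred=T actual=T -> ctr[0]=3
Ev 10: PC=3 idx=0 pred=T actual=T -> ctr[0]=3
Ev 11: PC=1 idx=1 pred=N actual=N -> ctr[1]=0

Answer: T T T T T T T T T T N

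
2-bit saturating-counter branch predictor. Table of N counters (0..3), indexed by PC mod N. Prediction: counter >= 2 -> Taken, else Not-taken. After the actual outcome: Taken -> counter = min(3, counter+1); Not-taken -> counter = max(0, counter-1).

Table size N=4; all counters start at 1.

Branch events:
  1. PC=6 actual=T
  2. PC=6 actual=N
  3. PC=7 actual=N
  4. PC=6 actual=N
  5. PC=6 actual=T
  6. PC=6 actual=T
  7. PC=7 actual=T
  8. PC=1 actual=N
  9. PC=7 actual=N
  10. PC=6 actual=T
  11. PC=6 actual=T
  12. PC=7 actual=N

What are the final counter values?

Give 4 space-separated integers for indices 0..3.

Ev 1: PC=6 idx=2 pred=N actual=T -> ctr[2]=2
Ev 2: PC=6 idx=2 pred=T actual=N -> ctr[2]=1
Ev 3: PC=7 idx=3 pred=N actual=N -> ctr[3]=0
Ev 4: PC=6 idx=2 pred=N actual=N -> ctr[2]=0
Ev 5: PC=6 idx=2 pred=N actual=T -> ctr[2]=1
Ev 6: PC=6 idx=2 pred=N actual=T -> ctr[2]=2
Ev 7: PC=7 idx=3 pred=N actual=T -> ctr[3]=1
Ev 8: PC=1 idx=1 pred=N actual=N -> ctr[1]=0
Ev 9: PC=7 idx=3 pred=N actual=N -> ctr[3]=0
Ev 10: PC=6 idx=2 pred=T actual=T -> ctr[2]=3
Ev 11: PC=6 idx=2 pred=T actual=T -> ctr[2]=3
Ev 12: PC=7 idx=3 pred=N actual=N -> ctr[3]=0

Answer: 1 0 3 0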